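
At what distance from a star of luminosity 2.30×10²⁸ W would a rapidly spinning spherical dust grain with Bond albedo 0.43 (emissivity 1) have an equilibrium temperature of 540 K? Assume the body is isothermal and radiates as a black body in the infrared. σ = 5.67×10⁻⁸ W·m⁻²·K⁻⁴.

For an isothermal black-emitting sphere, (1−a)S·πr² = σ·4πr²·T⁴ ⇒ S = 4σT⁴/(1−a).
S = 4·5.67×10⁻⁸·(540)⁴/0.570 = 33830 W/m².
Flux falls as S = L/(4πd²), so d = √(L/(4πS)) = √(2.30×10²⁸/(4π·33830)).

d ≈ 2.33×10¹¹ m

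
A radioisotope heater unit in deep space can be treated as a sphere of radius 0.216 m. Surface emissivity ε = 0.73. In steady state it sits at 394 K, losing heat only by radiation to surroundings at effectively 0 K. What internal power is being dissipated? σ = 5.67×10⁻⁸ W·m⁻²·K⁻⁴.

Steady state: P = εσA T⁴.
A = 4πr² = 0.5863 m²; T⁴ = (394)⁴ = 2.410×10¹⁰ K⁴.
P = 0.73 × 5.67×10⁻⁸ × 0.5863 × 2.410×10¹⁰.

P ≈ 585 W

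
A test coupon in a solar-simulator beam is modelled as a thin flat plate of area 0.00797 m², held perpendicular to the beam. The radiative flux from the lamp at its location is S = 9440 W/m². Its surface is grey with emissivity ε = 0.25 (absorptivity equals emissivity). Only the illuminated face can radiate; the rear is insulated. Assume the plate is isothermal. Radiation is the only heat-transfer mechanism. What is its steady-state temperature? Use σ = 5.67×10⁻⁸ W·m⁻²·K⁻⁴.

T ≈ 639 K

At equilibrium, absorbed power = emitted power.
Absorbing cross-section = A = 0.007970 m²; emitting surface = A = 0.007970 m² (ratio 1).
εS·A_cross = εσ·A_surf·T⁴  ⇒  T⁴ = S/(1σ)   (ε cancels).
T⁴ = 9440/(1·5.67×10⁻⁸) = 1.665×10¹¹ K⁴.
T = (1.665×10¹¹)^(1/4).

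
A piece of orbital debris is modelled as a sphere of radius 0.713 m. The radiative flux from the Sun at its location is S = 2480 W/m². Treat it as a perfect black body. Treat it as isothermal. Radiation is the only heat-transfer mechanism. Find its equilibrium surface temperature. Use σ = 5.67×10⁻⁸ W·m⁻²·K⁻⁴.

At equilibrium, absorbed power = emitted power.
Absorbing cross-section = πr² = 1.597 m²; emitting surface = 4πr² = 6.388 m² (ratio 4).
S·A_cross = εσ·A_surf·T⁴  ⇒  T⁴ = S/(4σ).
T⁴ = 1.00·2480/(4·5.67×10⁻⁸) = 1.093×10¹⁰ K⁴.
T = (1.093×10¹⁰)^(1/4).

T ≈ 323 K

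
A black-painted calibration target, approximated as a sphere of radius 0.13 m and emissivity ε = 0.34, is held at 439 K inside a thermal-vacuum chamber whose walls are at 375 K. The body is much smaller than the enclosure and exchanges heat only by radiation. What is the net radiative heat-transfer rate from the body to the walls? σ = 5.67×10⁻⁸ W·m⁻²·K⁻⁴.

P_net ≈ 71.1 W

For a small grey body in a large enclosure: P_net = εσA(T_body⁴ − T_wall⁴).
A = 4πr² = 0.2124 m²; T_body⁴ − T_wall⁴ = 3.714×10¹⁰ − 1.978×10¹⁰ = 1.737×10¹⁰ K⁴.
|P_net| = 0.34·5.67×10⁻⁸·0.2124·1.737×10¹⁰.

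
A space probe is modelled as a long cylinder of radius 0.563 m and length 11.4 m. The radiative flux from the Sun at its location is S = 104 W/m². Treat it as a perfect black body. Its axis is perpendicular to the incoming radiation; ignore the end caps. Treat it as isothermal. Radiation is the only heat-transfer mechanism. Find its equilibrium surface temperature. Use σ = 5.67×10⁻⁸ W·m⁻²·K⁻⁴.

T ≈ 155 K

At equilibrium, absorbed power = emitted power.
Absorbing cross-section = 2rL = 12.84 m²; emitting surface = 2πrL = 40.33 m² (ratio π).
S·A_cross = εσ·A_surf·T⁴  ⇒  T⁴ = S/(πσ).
T⁴ = 1.00·104/(π·5.67×10⁻⁸) = 5.838×10⁸ K⁴.
T = (5.838×10⁸)^(1/4).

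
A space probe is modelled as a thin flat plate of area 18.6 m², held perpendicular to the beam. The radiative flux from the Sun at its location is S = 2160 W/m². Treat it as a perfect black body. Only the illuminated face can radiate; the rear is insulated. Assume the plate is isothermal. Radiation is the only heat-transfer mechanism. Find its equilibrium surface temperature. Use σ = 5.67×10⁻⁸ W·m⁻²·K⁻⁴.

At equilibrium, absorbed power = emitted power.
Absorbing cross-section = A = 18.60 m²; emitting surface = A = 18.60 m² (ratio 1).
S·A_cross = εσ·A_surf·T⁴  ⇒  T⁴ = S/(1σ).
T⁴ = 1.00·2160/(1·5.67×10⁻⁸) = 3.810×10¹⁰ K⁴.
T = (3.810×10¹⁰)^(1/4).

T ≈ 442 K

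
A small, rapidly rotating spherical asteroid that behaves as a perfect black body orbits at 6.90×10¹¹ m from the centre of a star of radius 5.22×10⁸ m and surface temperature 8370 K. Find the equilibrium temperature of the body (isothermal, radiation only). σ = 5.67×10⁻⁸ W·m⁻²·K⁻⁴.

The star's surface emits σT_*⁴; at distance d the flux is S = σT_*⁴(R_*/d)².
S = 5.67×10⁻⁸·(8370)⁴·(5.22×10⁸/6.90×10¹¹)² = 159.3 W/m².
For an isothermal sphere T⁴ = (1−a)S/(4σ) = 7.022×10⁸ K⁴.

T ≈ 163 K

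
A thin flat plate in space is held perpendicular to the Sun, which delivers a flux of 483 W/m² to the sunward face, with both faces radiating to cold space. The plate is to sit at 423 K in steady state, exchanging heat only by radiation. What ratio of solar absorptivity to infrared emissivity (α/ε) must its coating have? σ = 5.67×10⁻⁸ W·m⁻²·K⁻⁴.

Balance: αS·A = εσ·2A·T⁴ ⇒ α/ε = 2σT⁴/S.
α/ε = 2·5.67×10⁻⁸·(423)⁴/483 = 2·5.67×10⁻⁸·3.202×10¹⁰/483.

α/ε ≈ 7.52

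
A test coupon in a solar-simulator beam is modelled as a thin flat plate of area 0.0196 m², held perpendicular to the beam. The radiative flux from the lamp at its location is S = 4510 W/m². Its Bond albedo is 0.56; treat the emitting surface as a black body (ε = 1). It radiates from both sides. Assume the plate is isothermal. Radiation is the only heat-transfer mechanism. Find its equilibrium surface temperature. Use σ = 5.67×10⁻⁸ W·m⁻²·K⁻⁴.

At equilibrium, absorbed power = emitted power.
Absorbing cross-section = A = 0.01960 m²; emitting surface = 2A = 0.03920 m² (ratio 2).
(1−a)S·A_cross = εσ·A_surf·T⁴  ⇒  T⁴ = (1−a)S/(2σ).
T⁴ = 0.440·4510/(2·5.67×10⁻⁸) = 1.750×10¹⁰ K⁴.
T = (1.750×10¹⁰)^(1/4).

T ≈ 364 K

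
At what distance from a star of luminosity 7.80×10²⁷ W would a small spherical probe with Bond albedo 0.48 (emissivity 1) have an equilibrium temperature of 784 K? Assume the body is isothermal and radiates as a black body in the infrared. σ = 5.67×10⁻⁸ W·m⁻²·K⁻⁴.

d ≈ 6.14×10¹⁰ m

For an isothermal black-emitting sphere, (1−a)S·πr² = σ·4πr²·T⁴ ⇒ S = 4σT⁴/(1−a).
S = 4·5.67×10⁻⁸·(784)⁴/0.520 = 1.648×10⁵ W/m².
Flux falls as S = L/(4πd²), so d = √(L/(4πS)) = √(7.80×10²⁷/(4π·1.648×10⁵)).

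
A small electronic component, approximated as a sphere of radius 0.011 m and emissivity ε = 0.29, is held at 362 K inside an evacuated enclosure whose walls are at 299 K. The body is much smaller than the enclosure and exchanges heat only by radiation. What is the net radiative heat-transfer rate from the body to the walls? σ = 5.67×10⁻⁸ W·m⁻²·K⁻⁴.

For a small grey body in a large enclosure: P_net = εσA(T_body⁴ − T_wall⁴).
A = 4πr² = 0.001521 m²; T_body⁴ − T_wall⁴ = 1.717×10¹⁰ − 7.993×10⁹ = 9.180×10⁹ K⁴.
|P_net| = 0.29·5.67×10⁻⁸·0.001521·9.180×10⁹.

P_net ≈ 0.230 W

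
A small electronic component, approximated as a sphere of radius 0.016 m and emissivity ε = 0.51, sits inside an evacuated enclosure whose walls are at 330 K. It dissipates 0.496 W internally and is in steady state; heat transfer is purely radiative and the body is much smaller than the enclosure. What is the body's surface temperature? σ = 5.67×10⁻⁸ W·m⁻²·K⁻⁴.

T ≈ 362 K

For a small grey body in a large enclosure, net radiated power = εσA(T⁴ − T_w⁴).
Steady state: P = εσA(T⁴ − T_w⁴) with A = 4πr² = 0.003217 m².
T⁴ = P/(εσA) + T_w⁴ = 0.496/(0.51·5.67×10⁻⁸·0.003217) + (330)⁴
    = 5.332×10⁹ + 1.186×10¹⁰ = 1.719×10¹⁰ K⁴.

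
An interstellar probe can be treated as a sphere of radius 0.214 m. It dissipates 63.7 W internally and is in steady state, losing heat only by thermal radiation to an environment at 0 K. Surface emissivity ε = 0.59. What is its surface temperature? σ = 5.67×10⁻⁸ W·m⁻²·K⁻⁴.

T ≈ 240 K

Steady state: internal power = radiated power, P = εσA T⁴.
Radiating area A = 4πr² = 0.5755 m².
T⁴ = P/(εσA) = 63.7/(0.59·5.67×10⁻⁸·0.5755) = 3.309×10⁹ K⁴.
T = (3.309×10⁹)^(1/4).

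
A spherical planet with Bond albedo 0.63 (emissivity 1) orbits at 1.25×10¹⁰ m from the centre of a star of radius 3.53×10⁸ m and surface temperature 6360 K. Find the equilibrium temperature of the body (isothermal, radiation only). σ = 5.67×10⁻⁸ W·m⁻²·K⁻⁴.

The star's surface emits σT_*⁴; at distance d the flux is S = σT_*⁴(R_*/d)².
S = 5.67×10⁻⁸·(6360)⁴·(3.53×10⁸/1.25×10¹⁰)² = 73980 W/m².
For an isothermal sphere T⁴ = (1−a)S/(4σ) = 1.207×10¹¹ K⁴.

T ≈ 589 K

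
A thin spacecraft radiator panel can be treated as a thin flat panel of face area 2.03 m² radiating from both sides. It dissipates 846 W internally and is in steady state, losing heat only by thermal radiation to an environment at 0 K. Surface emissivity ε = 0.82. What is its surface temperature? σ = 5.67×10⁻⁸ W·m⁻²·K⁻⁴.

T ≈ 259 K

Steady state: internal power = radiated power, P = εσA T⁴.
Radiating area A = 2·2.03 = 4.060 m².
T⁴ = P/(εσA) = 846/(0.82·5.67×10⁻⁸·4.060) = 4.482×10⁹ K⁴.
T = (4.482×10⁹)^(1/4).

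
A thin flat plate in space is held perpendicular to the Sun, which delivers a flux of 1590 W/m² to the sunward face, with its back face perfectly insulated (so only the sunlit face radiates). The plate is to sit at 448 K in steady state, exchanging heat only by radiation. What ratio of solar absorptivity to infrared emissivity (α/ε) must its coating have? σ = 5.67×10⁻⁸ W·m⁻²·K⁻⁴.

α/ε ≈ 1.44

Balance: αS·A = εσ·1A·T⁴ ⇒ α/ε = σT⁴/S.
α/ε = 5.67×10⁻⁸·(448)⁴/1590 = 5.67×10⁻⁸·4.028×10¹⁰/1590.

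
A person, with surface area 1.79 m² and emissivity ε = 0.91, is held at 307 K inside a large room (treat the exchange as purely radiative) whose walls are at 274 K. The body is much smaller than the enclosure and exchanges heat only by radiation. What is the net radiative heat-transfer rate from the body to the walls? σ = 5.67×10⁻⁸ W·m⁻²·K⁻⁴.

For a small grey body in a large enclosure: P_net = εσA(T_body⁴ − T_wall⁴).
A = 1.79 m²; T_body⁴ − T_wall⁴ = 8.883×10⁹ − 5.636×10⁹ = 3.246×10⁹ K⁴.
|P_net| = 0.91·5.67×10⁻⁸·1.790·3.246×10⁹.

P_net ≈ 300 W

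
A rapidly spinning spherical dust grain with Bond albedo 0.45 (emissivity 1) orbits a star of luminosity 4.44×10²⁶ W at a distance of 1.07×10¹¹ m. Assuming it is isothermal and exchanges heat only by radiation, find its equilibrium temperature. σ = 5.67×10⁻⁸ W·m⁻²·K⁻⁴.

First find the stellar flux at distance d: S = L/(4πd²) = 4.44×10²⁶/(4π·(1.07×10¹¹)²) = 3086 W/m².
For an isothermal sphere, absorbed (1−a)S·πr² = emitted σ·4πr²·T⁴, so T⁴ = (1−a)S/(4σ).
T⁴ = 0.550·3086/(4·5.67×10⁻⁸) = 7.484×10⁹ K⁴.

T ≈ 294 K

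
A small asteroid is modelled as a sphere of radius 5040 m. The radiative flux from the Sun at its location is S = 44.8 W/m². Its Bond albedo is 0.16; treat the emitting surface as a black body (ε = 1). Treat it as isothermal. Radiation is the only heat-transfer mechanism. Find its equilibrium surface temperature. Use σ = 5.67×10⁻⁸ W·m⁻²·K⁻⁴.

At equilibrium, absorbed power = emitted power.
Absorbing cross-section = πr² = 7.980×10⁷ m²; emitting surface = 4πr² = 3.192×10⁸ m² (ratio 4).
(1−a)S·A_cross = εσ·A_surf·T⁴  ⇒  T⁴ = (1−a)S/(4σ).
T⁴ = 0.840·44.8/(4·5.67×10⁻⁸) = 1.659×10⁸ K⁴.
T = (1.659×10⁸)^(1/4).

T ≈ 113 K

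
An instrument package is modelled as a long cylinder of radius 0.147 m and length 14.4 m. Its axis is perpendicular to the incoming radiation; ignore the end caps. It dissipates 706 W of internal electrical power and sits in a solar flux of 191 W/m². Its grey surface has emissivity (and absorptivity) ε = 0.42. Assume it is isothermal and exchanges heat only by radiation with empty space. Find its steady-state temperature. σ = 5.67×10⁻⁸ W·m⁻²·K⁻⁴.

At steady state, absorbed solar power + internal power = radiated power.
Absorbed: α·S·A_cross = 0.42·191·4.234 = 339.6 W (cross-section 2rL).
Total input = 339.6 + 706 = 1046 W.
Radiated: εσ·A_surf·T⁴ with A_surf = 2πrL = 13.30 m².
T⁴ = 1046/(0.42·5.67×10⁻⁸·13.30) = 3.301×10⁹ K⁴.

T ≈ 240 K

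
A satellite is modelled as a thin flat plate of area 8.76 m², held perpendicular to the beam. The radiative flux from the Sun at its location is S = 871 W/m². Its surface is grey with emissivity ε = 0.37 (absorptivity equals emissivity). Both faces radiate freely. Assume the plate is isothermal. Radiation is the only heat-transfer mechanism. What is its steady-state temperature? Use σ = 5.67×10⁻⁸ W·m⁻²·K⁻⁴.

At equilibrium, absorbed power = emitted power.
Absorbing cross-section = A = 8.760 m²; emitting surface = 2A = 17.52 m² (ratio 2).
εS·A_cross = εσ·A_surf·T⁴  ⇒  T⁴ = S/(2σ)   (ε cancels).
T⁴ = 871/(2·5.67×10⁻⁸) = 7.681×10⁹ K⁴.
T = (7.681×10⁹)^(1/4).

T ≈ 296 K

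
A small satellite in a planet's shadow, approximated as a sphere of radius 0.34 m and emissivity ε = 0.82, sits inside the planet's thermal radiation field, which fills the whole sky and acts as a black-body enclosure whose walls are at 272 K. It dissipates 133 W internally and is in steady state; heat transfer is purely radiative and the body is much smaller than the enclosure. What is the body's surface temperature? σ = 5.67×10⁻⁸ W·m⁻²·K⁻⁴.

For a small grey body in a large enclosure, net radiated power = εσA(T⁴ − T_w⁴).
Steady state: P = εσA(T⁴ − T_w⁴) with A = 4πr² = 1.453 m².
T⁴ = P/(εσA) + T_w⁴ = 133/(0.82·5.67×10⁻⁸·1.453) + (272)⁴
    = 1.969×10⁹ + 5.474×10⁹ = 7.443×10⁹ K⁴.

T ≈ 294 K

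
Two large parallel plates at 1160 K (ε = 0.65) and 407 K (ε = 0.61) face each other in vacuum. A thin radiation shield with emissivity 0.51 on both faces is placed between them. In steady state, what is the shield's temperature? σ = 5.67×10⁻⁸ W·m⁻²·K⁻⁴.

In steady state the net flux on the hot side equals that on the cold side.
σ(T₁⁴−T_s⁴)/D₁ = σ(T_s⁴−T₂⁴)/D₂, with D₁ = 1/ε₁+1/ε_s−1 = 2.499, D₂ = 1/ε_s+1/ε₂−1 = 2.600.
Solve for T_s⁴: T_s⁴ = (D₂·T₁⁴ + D₁·T₂⁴)/(D₁+D₂) = 9.367×10¹¹ K⁴.

T_s ≈ 984 K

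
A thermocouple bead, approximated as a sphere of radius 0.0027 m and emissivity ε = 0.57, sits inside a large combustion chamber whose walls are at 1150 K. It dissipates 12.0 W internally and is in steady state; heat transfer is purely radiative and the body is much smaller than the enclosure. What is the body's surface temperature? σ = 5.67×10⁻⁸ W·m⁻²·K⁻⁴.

T ≈ 1550 K

For a small grey body in a large enclosure, net radiated power = εσA(T⁴ − T_w⁴).
Steady state: P = εσA(T⁴ − T_w⁴) with A = 4πr² = 9.161×10⁻⁵ m².
T⁴ = P/(εσA) + T_w⁴ = 12.0/(0.57·5.67×10⁻⁸·9.161×10⁻⁵) + (1150)⁴
    = 4.053×10¹² + 1.749×10¹² = 5.802×10¹² K⁴.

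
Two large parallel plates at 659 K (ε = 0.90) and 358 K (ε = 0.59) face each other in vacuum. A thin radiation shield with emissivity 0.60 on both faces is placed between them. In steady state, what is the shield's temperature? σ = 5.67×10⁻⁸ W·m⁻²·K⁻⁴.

T_s ≈ 582 K

In steady state the net flux on the hot side equals that on the cold side.
σ(T₁⁴−T_s⁴)/D₁ = σ(T_s⁴−T₂⁴)/D₂, with D₁ = 1/ε₁+1/ε_s−1 = 1.778, D₂ = 1/ε_s+1/ε₂−1 = 2.362.
Solve for T_s⁴: T_s⁴ = (D₂·T₁⁴ + D₁·T₂⁴)/(D₁+D₂) = 1.147×10¹¹ K⁴.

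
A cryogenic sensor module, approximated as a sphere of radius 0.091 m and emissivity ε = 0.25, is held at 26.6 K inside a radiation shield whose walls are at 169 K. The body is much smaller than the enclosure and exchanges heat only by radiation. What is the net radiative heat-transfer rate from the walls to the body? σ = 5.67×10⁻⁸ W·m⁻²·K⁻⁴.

P_net ≈ 1.20 W

For a small grey body in a large enclosure: P_net = εσA(T_body⁴ − T_wall⁴).
A = 4πr² = 0.1041 m²; T_body⁴ − T_wall⁴ = 5.006×10⁵ − 8.157×10⁸ = -8.152×10⁸ K⁴.
|P_net| = 0.25·5.67×10⁻⁸·0.1041·8.152×10⁸.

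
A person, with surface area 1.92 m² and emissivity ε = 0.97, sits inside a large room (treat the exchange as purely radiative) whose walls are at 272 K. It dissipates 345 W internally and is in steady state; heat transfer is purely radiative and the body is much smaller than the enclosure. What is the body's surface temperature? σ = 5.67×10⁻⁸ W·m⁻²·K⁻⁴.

T ≈ 306 K

For a small grey body in a large enclosure, net radiated power = εσA(T⁴ − T_w⁴).
Steady state: P = εσA(T⁴ − T_w⁴) with A = 1.92 m².
T⁴ = P/(εσA) + T_w⁴ = 345/(0.97·5.67×10⁻⁸·1.920) + (272)⁴
    = 3.267×10⁹ + 5.474×10⁹ = 8.741×10⁹ K⁴.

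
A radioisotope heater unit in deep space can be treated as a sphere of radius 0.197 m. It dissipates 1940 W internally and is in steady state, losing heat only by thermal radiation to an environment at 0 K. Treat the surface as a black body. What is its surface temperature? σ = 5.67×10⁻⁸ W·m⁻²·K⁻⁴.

T ≈ 515 K

Steady state: internal power = radiated power, P = εσA T⁴.
Radiating area A = 4πr² = 0.4877 m².
T⁴ = P/(εσA) = 1940/(1.0·5.67×10⁻⁸·0.4877) = 7.016×10¹⁰ K⁴.
T = (7.016×10¹⁰)^(1/4).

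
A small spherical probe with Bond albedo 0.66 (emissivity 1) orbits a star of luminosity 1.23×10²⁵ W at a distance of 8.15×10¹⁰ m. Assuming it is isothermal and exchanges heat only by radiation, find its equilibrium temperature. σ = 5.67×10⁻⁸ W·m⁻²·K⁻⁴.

First find the stellar flux at distance d: S = L/(4πd²) = 1.23×10²⁵/(4π·(8.15×10¹⁰)²) = 147.4 W/m².
For an isothermal sphere, absorbed (1−a)S·πr² = emitted σ·4πr²·T⁴, so T⁴ = (1−a)S/(4σ).
T⁴ = 0.340·147.4/(4·5.67×10⁻⁸) = 2.209×10⁸ K⁴.

T ≈ 122 K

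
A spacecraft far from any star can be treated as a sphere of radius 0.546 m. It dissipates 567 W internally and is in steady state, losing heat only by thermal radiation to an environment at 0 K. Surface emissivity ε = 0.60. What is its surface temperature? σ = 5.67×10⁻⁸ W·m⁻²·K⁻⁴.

Steady state: internal power = radiated power, P = εσA T⁴.
Radiating area A = 4πr² = 3.746 m².
T⁴ = P/(εσA) = 567/(0.60·5.67×10⁻⁸·3.746) = 4.449×10⁹ K⁴.
T = (4.449×10⁹)^(1/4).

T ≈ 258 K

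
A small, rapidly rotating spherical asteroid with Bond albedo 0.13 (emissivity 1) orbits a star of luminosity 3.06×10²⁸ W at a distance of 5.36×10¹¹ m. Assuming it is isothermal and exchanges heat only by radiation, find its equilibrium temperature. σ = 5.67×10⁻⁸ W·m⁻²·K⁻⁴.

T ≈ 425 K

First find the stellar flux at distance d: S = L/(4πd²) = 3.06×10²⁸/(4π·(5.36×10¹¹)²) = 8476 W/m².
For an isothermal sphere, absorbed (1−a)S·πr² = emitted σ·4πr²·T⁴, so T⁴ = (1−a)S/(4σ).
T⁴ = 0.870·8476/(4·5.67×10⁻⁸) = 3.251×10¹⁰ K⁴.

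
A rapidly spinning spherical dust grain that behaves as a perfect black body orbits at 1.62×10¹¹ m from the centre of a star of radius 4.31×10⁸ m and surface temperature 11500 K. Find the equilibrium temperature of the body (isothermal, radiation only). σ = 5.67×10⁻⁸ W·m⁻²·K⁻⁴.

T ≈ 419 K

The star's surface emits σT_*⁴; at distance d the flux is S = σT_*⁴(R_*/d)².
S = 5.67×10⁻⁸·(11500)⁴·(4.31×10⁸/1.62×10¹¹)² = 7019 W/m².
For an isothermal sphere T⁴ = (1−a)S/(4σ) = 3.095×10¹⁰ K⁴.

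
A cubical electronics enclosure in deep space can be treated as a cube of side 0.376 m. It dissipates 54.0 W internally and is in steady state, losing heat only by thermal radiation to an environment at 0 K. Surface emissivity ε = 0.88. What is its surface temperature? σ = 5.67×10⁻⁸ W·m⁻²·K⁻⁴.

Steady state: internal power = radiated power, P = εσA T⁴.
Radiating area A = 6L² = 0.8483 m².
T⁴ = P/(εσA) = 54.0/(0.88·5.67×10⁻⁸·0.8483) = 1.276×10⁹ K⁴.
T = (1.276×10⁹)^(1/4).

T ≈ 189 K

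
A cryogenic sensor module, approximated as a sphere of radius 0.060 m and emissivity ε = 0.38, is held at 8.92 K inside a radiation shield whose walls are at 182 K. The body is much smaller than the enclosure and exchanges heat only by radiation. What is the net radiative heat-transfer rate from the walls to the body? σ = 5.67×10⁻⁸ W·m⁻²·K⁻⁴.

P_net ≈ 1.07 W

For a small grey body in a large enclosure: P_net = εσA(T_body⁴ − T_wall⁴).
A = 4πr² = 0.04524 m²; T_body⁴ − T_wall⁴ = 6331 − 1.097×10⁹ = -1.097×10⁹ K⁴.
|P_net| = 0.38·5.67×10⁻⁸·0.04524·1.097×10⁹.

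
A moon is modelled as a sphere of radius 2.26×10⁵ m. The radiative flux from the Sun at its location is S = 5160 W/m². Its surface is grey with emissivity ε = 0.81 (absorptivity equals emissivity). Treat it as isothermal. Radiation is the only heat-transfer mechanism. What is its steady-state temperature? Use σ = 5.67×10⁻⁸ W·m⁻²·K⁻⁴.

At equilibrium, absorbed power = emitted power.
Absorbing cross-section = πr² = 1.605×10¹¹ m²; emitting surface = 4πr² = 6.418×10¹¹ m² (ratio 4).
εS·A_cross = εσ·A_surf·T⁴  ⇒  T⁴ = S/(4σ)   (ε cancels).
T⁴ = 5160/(4·5.67×10⁻⁸) = 2.275×10¹⁰ K⁴.
T = (2.275×10¹⁰)^(1/4).

T ≈ 388 K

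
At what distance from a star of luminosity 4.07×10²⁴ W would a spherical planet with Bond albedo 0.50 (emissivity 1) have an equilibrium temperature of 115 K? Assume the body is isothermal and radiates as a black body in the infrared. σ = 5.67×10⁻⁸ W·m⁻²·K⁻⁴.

d ≈ 6.39×10¹⁰ m

For an isothermal black-emitting sphere, (1−a)S·πr² = σ·4πr²·T⁴ ⇒ S = 4σT⁴/(1−a).
S = 4·5.67×10⁻⁸·(115)⁴/0.500 = 79.33 W/m².
Flux falls as S = L/(4πd²), so d = √(L/(4πS)) = √(4.07×10²⁴/(4π·79.33)).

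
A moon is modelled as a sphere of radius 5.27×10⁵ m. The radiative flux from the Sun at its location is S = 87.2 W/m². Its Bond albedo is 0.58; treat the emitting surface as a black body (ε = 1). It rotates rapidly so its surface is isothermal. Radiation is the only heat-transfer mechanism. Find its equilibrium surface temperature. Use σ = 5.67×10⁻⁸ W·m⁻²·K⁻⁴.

At equilibrium, absorbed power = emitted power.
Absorbing cross-section = πr² = 8.725×10¹¹ m²; emitting surface = 4πr² = 3.490×10¹² m² (ratio 4).
(1−a)S·A_cross = εσ·A_surf·T⁴  ⇒  T⁴ = (1−a)S/(4σ).
T⁴ = 0.420·87.2/(4·5.67×10⁻⁸) = 1.615×10⁸ K⁴.
T = (1.615×10⁸)^(1/4).

T ≈ 113 K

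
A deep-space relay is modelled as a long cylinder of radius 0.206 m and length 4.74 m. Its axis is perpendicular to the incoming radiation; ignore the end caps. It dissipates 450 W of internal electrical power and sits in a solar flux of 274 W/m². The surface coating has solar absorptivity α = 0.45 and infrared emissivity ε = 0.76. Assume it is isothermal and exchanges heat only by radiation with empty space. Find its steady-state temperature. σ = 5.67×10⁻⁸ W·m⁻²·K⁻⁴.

At steady state, absorbed solar power + internal power = radiated power.
Absorbed: α·S·A_cross = 0.45·274·1.953 = 240.8 W (cross-section 2rL).
Total input = 240.8 + 450 = 690.8 W.
Radiated: εσ·A_surf·T⁴ with A_surf = 2πrL = 6.135 m².
T⁴ = 690.8/(0.76·5.67×10⁻⁸·6.135) = 2.613×10⁹ K⁴.

T ≈ 226 K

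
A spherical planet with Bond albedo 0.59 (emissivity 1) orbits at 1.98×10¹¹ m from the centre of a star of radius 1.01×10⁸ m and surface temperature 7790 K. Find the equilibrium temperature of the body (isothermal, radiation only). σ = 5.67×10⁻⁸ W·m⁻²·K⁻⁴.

T ≈ 99.6 K

The star's surface emits σT_*⁴; at distance d the flux is S = σT_*⁴(R_*/d)².
S = 5.67×10⁻⁸·(7790)⁴·(1.01×10⁸/1.98×10¹¹)² = 54.33 W/m².
For an isothermal sphere T⁴ = (1−a)S/(4σ) = 9.822×10⁷ K⁴.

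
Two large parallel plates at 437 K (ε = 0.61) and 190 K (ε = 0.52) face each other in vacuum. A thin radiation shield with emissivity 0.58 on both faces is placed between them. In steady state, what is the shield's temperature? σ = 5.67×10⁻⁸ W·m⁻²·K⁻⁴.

In steady state the net flux on the hot side equals that on the cold side.
σ(T₁⁴−T_s⁴)/D₁ = σ(T_s⁴−T₂⁴)/D₂, with D₁ = 1/ε₁+1/ε_s−1 = 2.363, D₂ = 1/ε_s+1/ε₂−1 = 2.647.
Solve for T_s⁴: T_s⁴ = (D₂·T₁⁴ + D₁·T₂⁴)/(D₁+D₂) = 1.988×10¹⁰ K⁴.

T_s ≈ 376 K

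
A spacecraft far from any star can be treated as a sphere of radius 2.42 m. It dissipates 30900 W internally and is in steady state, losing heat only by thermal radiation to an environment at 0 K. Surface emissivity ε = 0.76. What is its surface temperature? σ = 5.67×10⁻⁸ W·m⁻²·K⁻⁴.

Steady state: internal power = radiated power, P = εσA T⁴.
Radiating area A = 4πr² = 73.59 m².
T⁴ = P/(εσA) = 30900/(0.76·5.67×10⁻⁸·73.59) = 9.744×10⁹ K⁴.
T = (9.744×10⁹)^(1/4).

T ≈ 314 K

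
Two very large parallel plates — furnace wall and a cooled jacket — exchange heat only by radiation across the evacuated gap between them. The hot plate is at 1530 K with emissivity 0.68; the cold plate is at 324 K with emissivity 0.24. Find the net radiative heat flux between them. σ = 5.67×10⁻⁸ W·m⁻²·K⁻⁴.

q ≈ 66900 W/m²

For two infinite grey parallel plates, q = σ(T₁⁴ − T₂⁴)/(1/ε₁ + 1/ε₂ − 1).
T₁⁴ − T₂⁴ = 5.480×10¹² − 1.102×10¹⁰ = 5.469×10¹² K⁴.
1/ε₁ + 1/ε₂ − 1 = 1.471 + 4.167 − 1 = 4.637.
q = 5.67×10⁻⁸ × 5.469×10¹² / 4.637.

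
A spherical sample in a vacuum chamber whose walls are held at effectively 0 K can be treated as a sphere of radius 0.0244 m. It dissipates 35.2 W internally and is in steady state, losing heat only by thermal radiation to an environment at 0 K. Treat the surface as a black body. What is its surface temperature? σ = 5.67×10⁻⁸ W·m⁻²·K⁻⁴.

T ≈ 537 K

Steady state: internal power = radiated power, P = εσA T⁴.
Radiating area A = 4πr² = 0.007482 m².
T⁴ = P/(εσA) = 35.2/(1.0·5.67×10⁻⁸·0.007482) = 8.298×10¹⁰ K⁴.
T = (8.298×10¹⁰)^(1/4).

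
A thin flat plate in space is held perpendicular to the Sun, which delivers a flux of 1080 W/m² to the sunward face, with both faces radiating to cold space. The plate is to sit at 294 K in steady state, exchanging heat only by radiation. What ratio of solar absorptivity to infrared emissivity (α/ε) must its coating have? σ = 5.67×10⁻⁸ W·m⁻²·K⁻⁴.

Balance: αS·A = εσ·2A·T⁴ ⇒ α/ε = 2σT⁴/S.
α/ε = 2·5.67×10⁻⁸·(294)⁴/1080 = 2·5.67×10⁻⁸·7.471×10⁹/1080.

α/ε ≈ 0.784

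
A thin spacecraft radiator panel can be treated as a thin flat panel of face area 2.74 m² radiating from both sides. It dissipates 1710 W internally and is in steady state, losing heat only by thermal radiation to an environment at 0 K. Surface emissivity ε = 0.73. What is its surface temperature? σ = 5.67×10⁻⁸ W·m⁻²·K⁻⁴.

T ≈ 295 K

Steady state: internal power = radiated power, P = εσA T⁴.
Radiating area A = 2·2.74 = 5.480 m².
T⁴ = P/(εσA) = 1710/(0.73·5.67×10⁻⁸·5.480) = 7.539×10⁹ K⁴.
T = (7.539×10⁹)^(1/4).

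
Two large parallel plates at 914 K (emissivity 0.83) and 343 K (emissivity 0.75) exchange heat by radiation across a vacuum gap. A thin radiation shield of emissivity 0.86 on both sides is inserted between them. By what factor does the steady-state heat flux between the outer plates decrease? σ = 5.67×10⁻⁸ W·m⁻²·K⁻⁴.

factor ≈ 1.86

Without shield: q₀ = σΔ(T⁴)/(1/ε₁+1/ε₂−1) with denominator 1.538.
With shield the two gaps are in series; the resistances add: (1/ε₁+1/ε_s−1)+(1/ε_s+1/ε₂−1) = 1.368+1.496 = 2.864.
Heat-flux ratio q₀/q = 2.864/1.538.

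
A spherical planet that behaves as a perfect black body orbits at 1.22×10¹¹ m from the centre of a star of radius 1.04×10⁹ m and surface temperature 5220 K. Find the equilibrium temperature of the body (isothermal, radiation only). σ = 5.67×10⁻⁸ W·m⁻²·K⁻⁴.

The star's surface emits σT_*⁴; at distance d the flux is S = σT_*⁴(R_*/d)².
S = 5.67×10⁻⁸·(5220)⁴·(1.04×10⁹/1.22×10¹¹)² = 3059 W/m².
For an isothermal sphere T⁴ = (1−a)S/(4σ) = 1.349×10¹⁰ K⁴.

T ≈ 341 K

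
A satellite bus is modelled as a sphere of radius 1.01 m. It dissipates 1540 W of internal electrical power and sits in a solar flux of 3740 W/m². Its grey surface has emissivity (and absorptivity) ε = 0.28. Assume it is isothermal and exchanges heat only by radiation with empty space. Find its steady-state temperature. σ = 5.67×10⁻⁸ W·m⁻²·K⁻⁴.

At steady state, absorbed solar power + internal power = radiated power.
Absorbed: α·S·A_cross = 0.28·3740·3.205 = 3356 W (cross-section πr²).
Total input = 3356 + 1540 = 4896 W.
Radiated: εσ·A_surf·T⁴ with A_surf = 4πr² = 12.82 m².
T⁴ = 4896/(0.28·5.67×10⁻⁸·12.82) = 2.406×10¹⁰ K⁴.

T ≈ 394 K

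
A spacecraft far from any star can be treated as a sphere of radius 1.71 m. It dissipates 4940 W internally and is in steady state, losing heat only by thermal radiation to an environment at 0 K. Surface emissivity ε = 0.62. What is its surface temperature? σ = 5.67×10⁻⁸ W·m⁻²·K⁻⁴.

Steady state: internal power = radiated power, P = εσA T⁴.
Radiating area A = 4πr² = 36.75 m².
T⁴ = P/(εσA) = 4940/(0.62·5.67×10⁻⁸·36.75) = 3.824×10⁹ K⁴.
T = (3.824×10⁹)^(1/4).

T ≈ 249 K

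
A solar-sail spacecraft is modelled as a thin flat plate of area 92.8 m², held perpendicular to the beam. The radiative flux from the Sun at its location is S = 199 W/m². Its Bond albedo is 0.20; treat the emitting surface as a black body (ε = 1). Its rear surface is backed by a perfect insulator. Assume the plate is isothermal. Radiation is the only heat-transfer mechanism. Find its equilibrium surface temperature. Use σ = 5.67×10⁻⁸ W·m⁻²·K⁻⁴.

T ≈ 230 K

At equilibrium, absorbed power = emitted power.
Absorbing cross-section = A = 92.80 m²; emitting surface = A = 92.80 m² (ratio 1).
(1−a)S·A_cross = εσ·A_surf·T⁴  ⇒  T⁴ = (1−a)S/(1σ).
T⁴ = 0.800·199/(1·5.67×10⁻⁸) = 2.808×10⁹ K⁴.
T = (2.808×10⁹)^(1/4).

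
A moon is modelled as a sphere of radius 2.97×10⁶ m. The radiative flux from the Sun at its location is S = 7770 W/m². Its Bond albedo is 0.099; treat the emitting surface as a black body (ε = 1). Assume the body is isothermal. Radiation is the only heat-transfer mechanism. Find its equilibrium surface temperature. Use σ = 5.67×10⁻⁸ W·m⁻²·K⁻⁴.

T ≈ 419 K

At equilibrium, absorbed power = emitted power.
Absorbing cross-section = πr² = 2.771×10¹³ m²; emitting surface = 4πr² = 1.108×10¹⁴ m² (ratio 4).
(1−a)S·A_cross = εσ·A_surf·T⁴  ⇒  T⁴ = (1−a)S/(4σ).
T⁴ = 0.901·7770/(4·5.67×10⁻⁸) = 3.087×10¹⁰ K⁴.
T = (3.087×10¹⁰)^(1/4).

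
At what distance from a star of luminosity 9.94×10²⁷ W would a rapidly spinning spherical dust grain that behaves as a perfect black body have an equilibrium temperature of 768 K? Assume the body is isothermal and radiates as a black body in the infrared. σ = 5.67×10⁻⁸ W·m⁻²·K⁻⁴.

d ≈ 1.00×10¹¹ m

For an isothermal black-emitting sphere, (1−a)S·πr² = σ·4πr²·T⁴ ⇒ S = 4σT⁴/(1−a).
S = 4·5.67×10⁻⁸·(768)⁴/1.00 = 78900 W/m².
Flux falls as S = L/(4πd²), so d = √(L/(4πS)) = √(9.94×10²⁷/(4π·78900)).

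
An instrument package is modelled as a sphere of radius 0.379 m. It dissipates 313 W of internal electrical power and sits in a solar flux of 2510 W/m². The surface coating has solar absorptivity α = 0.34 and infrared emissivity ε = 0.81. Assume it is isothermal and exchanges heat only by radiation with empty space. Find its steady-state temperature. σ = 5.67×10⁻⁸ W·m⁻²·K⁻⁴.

At steady state, absorbed solar power + internal power = radiated power.
Absorbed: α·S·A_cross = 0.34·2510·0.4513 = 385.1 W (cross-section πr²).
Total input = 385.1 + 313 = 698.1 W.
Radiated: εσ·A_surf·T⁴ with A_surf = 4πr² = 1.805 m².
T⁴ = 698.1/(0.81·5.67×10⁻⁸·1.805) = 8.421×10⁹ K⁴.

T ≈ 303 K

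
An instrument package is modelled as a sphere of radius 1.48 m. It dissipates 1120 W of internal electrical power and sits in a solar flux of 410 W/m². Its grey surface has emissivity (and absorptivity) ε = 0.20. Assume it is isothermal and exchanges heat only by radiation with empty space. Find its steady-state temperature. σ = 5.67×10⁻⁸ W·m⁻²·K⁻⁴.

T ≈ 271 K

At steady state, absorbed solar power + internal power = radiated power.
Absorbed: α·S·A_cross = 0.20·410·6.881 = 564.3 W (cross-section πr²).
Total input = 564.3 + 1120 = 1684 W.
Radiated: εσ·A_surf·T⁴ with A_surf = 4πr² = 27.53 m².
T⁴ = 1684/(0.20·5.67×10⁻⁸·27.53) = 5.396×10⁹ K⁴.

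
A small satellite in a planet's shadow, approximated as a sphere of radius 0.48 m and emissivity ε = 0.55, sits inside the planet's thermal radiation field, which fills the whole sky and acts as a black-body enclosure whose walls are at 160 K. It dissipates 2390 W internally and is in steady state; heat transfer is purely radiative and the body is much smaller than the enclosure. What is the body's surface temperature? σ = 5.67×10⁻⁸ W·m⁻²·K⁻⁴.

T ≈ 406 K

For a small grey body in a large enclosure, net radiated power = εσA(T⁴ − T_w⁴).
Steady state: P = εσA(T⁴ − T_w⁴) with A = 4πr² = 2.895 m².
T⁴ = P/(εσA) + T_w⁴ = 2390/(0.55·5.67×10⁻⁸·2.895) + (160)⁴
    = 2.647×10¹⁰ + 6.554×10⁸ = 2.713×10¹⁰ K⁴.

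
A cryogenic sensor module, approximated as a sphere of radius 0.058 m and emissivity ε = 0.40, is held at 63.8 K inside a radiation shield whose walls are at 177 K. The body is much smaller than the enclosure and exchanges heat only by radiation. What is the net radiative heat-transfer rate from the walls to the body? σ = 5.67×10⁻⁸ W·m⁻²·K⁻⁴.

P_net ≈ 0.925 W

For a small grey body in a large enclosure: P_net = εσA(T_body⁴ − T_wall⁴).
A = 4πr² = 0.04227 m²; T_body⁴ − T_wall⁴ = 1.657×10⁷ − 9.815×10⁸ = -9.649×10⁸ K⁴.
|P_net| = 0.40·5.67×10⁻⁸·0.04227·9.649×10⁸.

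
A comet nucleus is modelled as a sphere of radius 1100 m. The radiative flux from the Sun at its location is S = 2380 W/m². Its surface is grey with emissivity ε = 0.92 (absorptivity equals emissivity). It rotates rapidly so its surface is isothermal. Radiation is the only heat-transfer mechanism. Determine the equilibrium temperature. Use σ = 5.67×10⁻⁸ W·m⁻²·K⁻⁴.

At equilibrium, absorbed power = emitted power.
Absorbing cross-section = πr² = 3.801×10⁶ m²; emitting surface = 4πr² = 1.521×10⁷ m² (ratio 4).
εS·A_cross = εσ·A_surf·T⁴  ⇒  T⁴ = S/(4σ)   (ε cancels).
T⁴ = 2380/(4·5.67×10⁻⁸) = 1.049×10¹⁰ K⁴.
T = (1.049×10¹⁰)^(1/4).

T ≈ 320 K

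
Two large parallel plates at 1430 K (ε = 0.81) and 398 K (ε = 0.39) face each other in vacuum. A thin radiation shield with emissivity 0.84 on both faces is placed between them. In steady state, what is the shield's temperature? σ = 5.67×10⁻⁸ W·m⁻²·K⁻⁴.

T_s ≈ 1290 K

In steady state the net flux on the hot side equals that on the cold side.
σ(T₁⁴−T_s⁴)/D₁ = σ(T_s⁴−T₂⁴)/D₂, with D₁ = 1/ε₁+1/ε_s−1 = 1.425, D₂ = 1/ε_s+1/ε₂−1 = 2.755.
Solve for T_s⁴: T_s⁴ = (D₂·T₁⁴ + D₁·T₂⁴)/(D₁+D₂) = 2.764×10¹² K⁴.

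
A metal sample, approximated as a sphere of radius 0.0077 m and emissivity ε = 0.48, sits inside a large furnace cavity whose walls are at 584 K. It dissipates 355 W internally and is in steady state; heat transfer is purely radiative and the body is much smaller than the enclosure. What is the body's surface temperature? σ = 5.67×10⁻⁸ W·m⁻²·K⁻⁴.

T ≈ 2050 K

For a small grey body in a large enclosure, net radiated power = εσA(T⁴ − T_w⁴).
Steady state: P = εσA(T⁴ − T_w⁴) with A = 4πr² = 7.451×10⁻⁴ m².
T⁴ = P/(εσA) + T_w⁴ = 355/(0.48·5.67×10⁻⁸·7.451×10⁻⁴) + (584)⁴
    = 1.751×10¹³ + 1.163×10¹¹ = 1.762×10¹³ K⁴.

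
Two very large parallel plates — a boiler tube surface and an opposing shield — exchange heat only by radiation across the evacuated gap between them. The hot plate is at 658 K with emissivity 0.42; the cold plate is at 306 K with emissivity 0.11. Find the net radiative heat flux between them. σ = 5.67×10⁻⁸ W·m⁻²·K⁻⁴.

q ≈ 968 W/m²

For two infinite grey parallel plates, q = σ(T₁⁴ − T₂⁴)/(1/ε₁ + 1/ε₂ − 1).
T₁⁴ − T₂⁴ = 1.875×10¹¹ − 8.768×10⁹ = 1.787×10¹¹ K⁴.
1/ε₁ + 1/ε₂ − 1 = 2.381 + 9.091 − 1 = 10.47.
q = 5.67×10⁻⁸ × 1.787×10¹¹ / 10.47.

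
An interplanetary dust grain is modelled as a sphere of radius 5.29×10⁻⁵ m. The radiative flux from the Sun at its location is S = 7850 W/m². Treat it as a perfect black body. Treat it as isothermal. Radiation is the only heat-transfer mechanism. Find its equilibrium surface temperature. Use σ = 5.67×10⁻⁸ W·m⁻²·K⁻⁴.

T ≈ 431 K

At equilibrium, absorbed power = emitted power.
Absorbing cross-section = πr² = 8.791×10⁻⁹ m²; emitting surface = 4πr² = 3.517×10⁻⁸ m² (ratio 4).
S·A_cross = εσ·A_surf·T⁴  ⇒  T⁴ = S/(4σ).
T⁴ = 1.00·7850/(4·5.67×10⁻⁸) = 3.461×10¹⁰ K⁴.
T = (3.461×10¹⁰)^(1/4).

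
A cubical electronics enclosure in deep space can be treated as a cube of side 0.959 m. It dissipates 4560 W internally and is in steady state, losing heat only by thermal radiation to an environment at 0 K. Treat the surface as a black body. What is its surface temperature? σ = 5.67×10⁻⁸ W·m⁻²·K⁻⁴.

T ≈ 347 K

Steady state: internal power = radiated power, P = εσA T⁴.
Radiating area A = 6L² = 5.518 m².
T⁴ = P/(εσA) = 4560/(1.0·5.67×10⁻⁸·5.518) = 1.457×10¹⁰ K⁴.
T = (1.457×10¹⁰)^(1/4).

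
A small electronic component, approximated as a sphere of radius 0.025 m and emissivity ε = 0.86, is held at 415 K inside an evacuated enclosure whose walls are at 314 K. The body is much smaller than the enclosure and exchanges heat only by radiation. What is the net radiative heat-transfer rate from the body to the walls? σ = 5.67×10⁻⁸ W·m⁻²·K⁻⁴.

P_net ≈ 7.64 W

For a small grey body in a large enclosure: P_net = εσA(T_body⁴ − T_wall⁴).
A = 4πr² = 0.007854 m²; T_body⁴ − T_wall⁴ = 2.966×10¹⁰ − 9.721×10⁹ = 1.994×10¹⁰ K⁴.
|P_net| = 0.86·5.67×10⁻⁸·0.007854·1.994×10¹⁰.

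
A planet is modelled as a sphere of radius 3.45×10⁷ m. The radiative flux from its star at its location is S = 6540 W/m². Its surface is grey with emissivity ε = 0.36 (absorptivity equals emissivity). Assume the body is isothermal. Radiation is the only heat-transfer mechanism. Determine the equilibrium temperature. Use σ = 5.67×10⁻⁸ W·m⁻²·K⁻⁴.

T ≈ 412 K

At equilibrium, absorbed power = emitted power.
Absorbing cross-section = πr² = 3.739×10¹⁵ m²; emitting surface = 4πr² = 1.496×10¹⁶ m² (ratio 4).
εS·A_cross = εσ·A_surf·T⁴  ⇒  T⁴ = S/(4σ)   (ε cancels).
T⁴ = 6540/(4·5.67×10⁻⁸) = 2.884×10¹⁰ K⁴.
T = (2.884×10¹⁰)^(1/4).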